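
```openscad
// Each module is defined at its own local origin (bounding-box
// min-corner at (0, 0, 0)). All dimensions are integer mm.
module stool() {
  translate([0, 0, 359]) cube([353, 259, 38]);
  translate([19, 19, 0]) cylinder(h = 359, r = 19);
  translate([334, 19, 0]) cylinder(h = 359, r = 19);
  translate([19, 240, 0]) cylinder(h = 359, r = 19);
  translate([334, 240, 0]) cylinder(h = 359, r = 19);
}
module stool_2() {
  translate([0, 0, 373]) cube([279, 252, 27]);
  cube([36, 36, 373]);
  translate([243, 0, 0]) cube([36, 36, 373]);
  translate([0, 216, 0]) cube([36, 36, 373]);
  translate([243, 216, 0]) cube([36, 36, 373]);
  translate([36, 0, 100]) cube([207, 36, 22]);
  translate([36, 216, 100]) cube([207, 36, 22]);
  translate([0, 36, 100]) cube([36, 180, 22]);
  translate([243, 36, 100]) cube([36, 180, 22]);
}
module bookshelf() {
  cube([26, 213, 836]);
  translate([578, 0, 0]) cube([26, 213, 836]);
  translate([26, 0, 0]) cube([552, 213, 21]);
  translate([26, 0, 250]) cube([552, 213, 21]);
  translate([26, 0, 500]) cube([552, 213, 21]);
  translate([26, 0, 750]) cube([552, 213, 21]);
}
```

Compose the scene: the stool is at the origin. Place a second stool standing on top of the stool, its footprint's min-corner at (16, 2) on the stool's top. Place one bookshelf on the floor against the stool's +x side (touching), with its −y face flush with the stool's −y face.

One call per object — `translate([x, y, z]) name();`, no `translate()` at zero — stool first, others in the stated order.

stool();
translate([16, 2, 397]) stool_2();
translate([353, 0, 0]) bookshelf();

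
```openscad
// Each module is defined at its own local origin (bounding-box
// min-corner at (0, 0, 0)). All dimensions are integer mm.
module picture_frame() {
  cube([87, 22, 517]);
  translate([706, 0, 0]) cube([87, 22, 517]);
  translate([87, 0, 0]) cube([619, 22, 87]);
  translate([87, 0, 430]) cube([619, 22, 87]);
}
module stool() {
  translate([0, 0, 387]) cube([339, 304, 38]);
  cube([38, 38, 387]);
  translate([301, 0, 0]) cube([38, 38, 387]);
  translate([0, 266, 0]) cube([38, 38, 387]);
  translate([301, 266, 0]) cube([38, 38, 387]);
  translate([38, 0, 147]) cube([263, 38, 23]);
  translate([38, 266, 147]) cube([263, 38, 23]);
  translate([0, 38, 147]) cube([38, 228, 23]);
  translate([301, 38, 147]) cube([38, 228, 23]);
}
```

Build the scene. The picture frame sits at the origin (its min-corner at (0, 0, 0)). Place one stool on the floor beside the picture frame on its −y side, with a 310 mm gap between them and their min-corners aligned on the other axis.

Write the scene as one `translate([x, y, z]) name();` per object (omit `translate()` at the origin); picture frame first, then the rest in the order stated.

picture_frame();
translate([0, -614, 0]) stool();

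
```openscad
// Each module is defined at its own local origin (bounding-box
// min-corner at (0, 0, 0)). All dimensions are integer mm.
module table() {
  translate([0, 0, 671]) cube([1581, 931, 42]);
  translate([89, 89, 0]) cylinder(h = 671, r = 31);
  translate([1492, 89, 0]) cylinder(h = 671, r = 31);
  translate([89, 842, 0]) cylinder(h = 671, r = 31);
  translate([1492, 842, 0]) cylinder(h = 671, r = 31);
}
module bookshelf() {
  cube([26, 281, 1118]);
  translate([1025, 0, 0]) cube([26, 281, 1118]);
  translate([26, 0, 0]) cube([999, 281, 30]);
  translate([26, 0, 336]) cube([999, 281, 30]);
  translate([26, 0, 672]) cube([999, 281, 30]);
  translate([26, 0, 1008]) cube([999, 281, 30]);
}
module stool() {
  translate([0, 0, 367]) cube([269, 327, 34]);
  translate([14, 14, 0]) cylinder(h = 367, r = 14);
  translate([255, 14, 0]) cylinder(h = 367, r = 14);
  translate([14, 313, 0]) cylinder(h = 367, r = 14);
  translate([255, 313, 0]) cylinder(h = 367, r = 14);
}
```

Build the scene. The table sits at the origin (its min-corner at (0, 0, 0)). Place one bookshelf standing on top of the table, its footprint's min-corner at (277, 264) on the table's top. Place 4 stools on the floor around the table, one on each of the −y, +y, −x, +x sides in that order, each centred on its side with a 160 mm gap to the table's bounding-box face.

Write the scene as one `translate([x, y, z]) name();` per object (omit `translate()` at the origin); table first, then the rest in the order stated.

table();
translate([277, 264, 713]) bookshelf();
translate([656, -487, 0]) stool();
translate([656, 1091, 0]) stool();
translate([-429, 302, 0]) stool();
translate([1741, 302, 0]) stool();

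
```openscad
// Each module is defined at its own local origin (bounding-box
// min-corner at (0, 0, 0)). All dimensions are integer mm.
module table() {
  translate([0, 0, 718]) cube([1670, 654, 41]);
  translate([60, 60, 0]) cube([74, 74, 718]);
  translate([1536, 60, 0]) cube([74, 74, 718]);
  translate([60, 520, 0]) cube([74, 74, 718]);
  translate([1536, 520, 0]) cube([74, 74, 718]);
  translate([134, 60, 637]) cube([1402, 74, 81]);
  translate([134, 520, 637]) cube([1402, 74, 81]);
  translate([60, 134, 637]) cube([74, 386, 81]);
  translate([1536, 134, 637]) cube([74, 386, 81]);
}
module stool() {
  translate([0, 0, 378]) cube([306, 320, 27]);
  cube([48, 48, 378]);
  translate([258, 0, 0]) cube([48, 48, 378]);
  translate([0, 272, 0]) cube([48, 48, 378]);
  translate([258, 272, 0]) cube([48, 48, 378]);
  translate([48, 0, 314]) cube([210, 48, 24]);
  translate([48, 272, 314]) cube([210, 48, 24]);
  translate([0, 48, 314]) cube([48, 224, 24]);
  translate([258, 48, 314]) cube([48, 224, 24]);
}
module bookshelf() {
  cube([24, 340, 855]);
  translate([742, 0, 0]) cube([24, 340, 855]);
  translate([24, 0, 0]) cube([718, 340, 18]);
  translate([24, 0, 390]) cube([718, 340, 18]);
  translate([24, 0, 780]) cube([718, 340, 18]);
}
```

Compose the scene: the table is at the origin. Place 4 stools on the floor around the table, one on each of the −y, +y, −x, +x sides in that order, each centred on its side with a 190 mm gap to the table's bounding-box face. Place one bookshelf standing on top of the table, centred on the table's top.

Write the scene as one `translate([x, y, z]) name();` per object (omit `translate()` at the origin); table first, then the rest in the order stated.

table();
translate([682, -510, 0]) stool();
translate([682, 844, 0]) stool();
translate([-496, 167, 0]) stool();
translate([1860, 167, 0]) stool();
translate([452, 157, 759]) bookshelf();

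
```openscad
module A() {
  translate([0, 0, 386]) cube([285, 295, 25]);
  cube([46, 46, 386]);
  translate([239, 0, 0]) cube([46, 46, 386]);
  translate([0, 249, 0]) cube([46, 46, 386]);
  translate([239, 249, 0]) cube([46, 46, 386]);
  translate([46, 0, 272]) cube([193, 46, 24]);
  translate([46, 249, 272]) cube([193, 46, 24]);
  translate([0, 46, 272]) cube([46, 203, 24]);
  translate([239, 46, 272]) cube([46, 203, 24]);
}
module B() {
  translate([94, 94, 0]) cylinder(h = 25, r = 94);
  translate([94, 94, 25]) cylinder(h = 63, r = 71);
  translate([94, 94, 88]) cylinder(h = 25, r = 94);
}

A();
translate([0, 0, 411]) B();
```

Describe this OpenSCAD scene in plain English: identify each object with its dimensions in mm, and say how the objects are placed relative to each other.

A is a simple wooden stool: a rectangular seat 285 mm (x) by 295 mm (y), 25 mm thick, top face at z = 411 mm, on four square legs, each 46×46 mm in cross-section. The legs rest on z = 0, each flush with a corner of the seat. Four stretchers, 46 mm wide and 24 mm tall, connect adjacent legs with their undersides at z = 272 mm, each running between the inner faces of the legs it joins and aligned with the legs' outer faces on the other axis.

B is a spool: two coaxial disc flanges of radius 94 mm and thickness 25 mm, joined by a core cylinder of radius 71 mm and height 63 mm. The lower flange rests on z = 0 and the three cylinders share a vertical axis.

The spool is on top of the stool.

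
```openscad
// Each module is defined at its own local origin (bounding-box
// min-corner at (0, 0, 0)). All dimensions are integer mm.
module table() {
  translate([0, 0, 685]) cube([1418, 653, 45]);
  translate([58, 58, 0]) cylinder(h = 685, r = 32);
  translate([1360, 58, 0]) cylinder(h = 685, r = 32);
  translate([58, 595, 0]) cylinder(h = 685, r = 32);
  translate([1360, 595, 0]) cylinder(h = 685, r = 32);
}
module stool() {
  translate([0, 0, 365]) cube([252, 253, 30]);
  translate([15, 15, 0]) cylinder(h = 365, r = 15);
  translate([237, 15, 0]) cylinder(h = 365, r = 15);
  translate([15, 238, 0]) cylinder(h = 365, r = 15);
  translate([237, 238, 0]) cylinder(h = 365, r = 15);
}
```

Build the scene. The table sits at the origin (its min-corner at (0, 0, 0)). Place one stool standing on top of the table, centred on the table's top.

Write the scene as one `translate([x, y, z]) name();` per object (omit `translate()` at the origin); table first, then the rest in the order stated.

table();
translate([583, 200, 730]) stool();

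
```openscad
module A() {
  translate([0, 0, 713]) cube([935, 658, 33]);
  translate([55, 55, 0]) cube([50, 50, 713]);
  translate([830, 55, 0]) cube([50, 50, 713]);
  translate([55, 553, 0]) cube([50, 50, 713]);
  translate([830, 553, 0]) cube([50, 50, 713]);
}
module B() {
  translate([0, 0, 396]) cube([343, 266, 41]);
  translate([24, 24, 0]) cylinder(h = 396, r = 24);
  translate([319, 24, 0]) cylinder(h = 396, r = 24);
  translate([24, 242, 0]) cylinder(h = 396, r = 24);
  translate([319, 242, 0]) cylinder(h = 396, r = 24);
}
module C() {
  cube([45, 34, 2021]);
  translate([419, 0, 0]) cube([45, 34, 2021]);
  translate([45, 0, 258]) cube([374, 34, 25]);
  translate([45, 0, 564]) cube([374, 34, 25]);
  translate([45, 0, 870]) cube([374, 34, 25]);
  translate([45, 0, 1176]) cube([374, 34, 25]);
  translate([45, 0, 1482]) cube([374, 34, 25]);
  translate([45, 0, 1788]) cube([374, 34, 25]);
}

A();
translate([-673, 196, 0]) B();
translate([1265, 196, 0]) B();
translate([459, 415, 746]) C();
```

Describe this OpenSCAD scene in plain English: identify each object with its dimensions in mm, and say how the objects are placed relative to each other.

A is a rectangular dining table. The top is 935×658×33 mm with its upper surface at z = 746 mm. It stands on four 50×50 mm square legs, each inset 55 mm from the nearest pair of top edges, running from the floor to the underside of the top.

B is a simple wooden stool: a rectangular seat 343 mm (x) by 266 mm (y), 41 mm thick, top face at z = 437 mm, on four round legs, each 48 mm in diameter. The legs rest on z = 0, each leg's axis is inset half a diameter from the nearest pair of seat edges (so the leg's bounding box is flush with the corner).

C is a wooden ladder with two side rails of 45×34 mm section and 2021 mm height, set 464 mm apart overall. Between them run 6 rectangular rungs (34 mm deep, 25 mm thick), front faces flush with the rails' −y face. The bottom of the first rung is 258 mm above the floor and each subsequent rung is 306 mm higher than the one below.

Two stools sit around the table at the −x, +x sides. The ladder is on top of the table.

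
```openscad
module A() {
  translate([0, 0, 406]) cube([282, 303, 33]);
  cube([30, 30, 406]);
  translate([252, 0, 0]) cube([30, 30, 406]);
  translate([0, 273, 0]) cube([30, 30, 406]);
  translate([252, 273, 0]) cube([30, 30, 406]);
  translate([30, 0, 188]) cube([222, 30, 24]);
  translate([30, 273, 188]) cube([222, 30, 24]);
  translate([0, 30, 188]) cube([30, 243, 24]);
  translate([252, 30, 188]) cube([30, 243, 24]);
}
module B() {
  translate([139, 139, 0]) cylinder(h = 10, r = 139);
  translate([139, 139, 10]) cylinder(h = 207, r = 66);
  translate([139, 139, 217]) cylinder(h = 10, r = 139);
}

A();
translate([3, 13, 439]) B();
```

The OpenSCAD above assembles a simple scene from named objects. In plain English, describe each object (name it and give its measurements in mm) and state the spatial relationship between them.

A is a four-legged stool. The seat is 282×303 mm, 33 mm thick, top at z = 439 mm. It stands on four square legs, each 30×30 mm in cross-section, from z = 0 to the seat underside, each flush with a corner of the seat. Four stretchers, 30 mm wide and 24 mm tall, connect adjacent legs with their undersides at z = 188 mm, each running between the inner faces of the legs it joins and aligned with the legs' outer faces on the other axis.

B is a spool: two coaxial disc flanges of radius 139 mm and thickness 10 mm, joined by a core cylinder of radius 66 mm and height 207 mm. The lower flange rests on z = 0 and the three cylinders share a vertical axis.

The spool is on top of the stool.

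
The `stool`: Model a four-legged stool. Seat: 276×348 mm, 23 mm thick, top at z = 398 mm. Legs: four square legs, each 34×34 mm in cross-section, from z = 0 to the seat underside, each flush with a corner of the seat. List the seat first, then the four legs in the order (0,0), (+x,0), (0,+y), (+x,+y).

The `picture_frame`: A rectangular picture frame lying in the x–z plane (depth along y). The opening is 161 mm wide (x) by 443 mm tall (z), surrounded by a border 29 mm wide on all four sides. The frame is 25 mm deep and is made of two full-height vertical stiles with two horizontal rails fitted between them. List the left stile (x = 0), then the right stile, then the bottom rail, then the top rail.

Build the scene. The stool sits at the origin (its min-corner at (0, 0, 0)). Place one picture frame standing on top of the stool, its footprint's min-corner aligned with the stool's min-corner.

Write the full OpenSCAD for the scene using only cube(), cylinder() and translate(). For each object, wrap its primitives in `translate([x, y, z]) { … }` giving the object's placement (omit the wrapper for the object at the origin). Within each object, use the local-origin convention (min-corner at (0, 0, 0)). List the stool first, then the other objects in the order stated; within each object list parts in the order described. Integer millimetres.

translate([0, 0, 375]) cube([276, 348, 23]);
cube([34, 34, 375]);
translate([242, 0, 0]) cube([34, 34, 375]);
translate([0, 314, 0]) cube([34, 34, 375]);
translate([242, 314, 0]) cube([34, 34, 375]);
translate([0, 0, 398]) {
  cube([29, 25, 501]);
  translate([190, 0, 0]) cube([29, 25, 501]);
  translate([29, 0, 0]) cube([161, 25, 29]);
  translate([29, 0, 472]) cube([161, 25, 29]);
}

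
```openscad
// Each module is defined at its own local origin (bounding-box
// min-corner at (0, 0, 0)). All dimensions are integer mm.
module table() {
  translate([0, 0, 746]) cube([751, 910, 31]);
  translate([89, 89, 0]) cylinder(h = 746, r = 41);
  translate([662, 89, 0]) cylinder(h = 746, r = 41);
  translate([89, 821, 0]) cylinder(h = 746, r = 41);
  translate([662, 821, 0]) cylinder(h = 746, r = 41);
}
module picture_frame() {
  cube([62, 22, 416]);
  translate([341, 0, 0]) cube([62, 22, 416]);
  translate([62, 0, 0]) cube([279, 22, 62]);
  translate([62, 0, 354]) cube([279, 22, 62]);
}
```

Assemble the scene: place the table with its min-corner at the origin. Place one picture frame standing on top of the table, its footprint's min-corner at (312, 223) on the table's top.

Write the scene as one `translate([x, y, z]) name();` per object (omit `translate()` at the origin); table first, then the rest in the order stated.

table();
translate([312, 223, 777]) picture_frame();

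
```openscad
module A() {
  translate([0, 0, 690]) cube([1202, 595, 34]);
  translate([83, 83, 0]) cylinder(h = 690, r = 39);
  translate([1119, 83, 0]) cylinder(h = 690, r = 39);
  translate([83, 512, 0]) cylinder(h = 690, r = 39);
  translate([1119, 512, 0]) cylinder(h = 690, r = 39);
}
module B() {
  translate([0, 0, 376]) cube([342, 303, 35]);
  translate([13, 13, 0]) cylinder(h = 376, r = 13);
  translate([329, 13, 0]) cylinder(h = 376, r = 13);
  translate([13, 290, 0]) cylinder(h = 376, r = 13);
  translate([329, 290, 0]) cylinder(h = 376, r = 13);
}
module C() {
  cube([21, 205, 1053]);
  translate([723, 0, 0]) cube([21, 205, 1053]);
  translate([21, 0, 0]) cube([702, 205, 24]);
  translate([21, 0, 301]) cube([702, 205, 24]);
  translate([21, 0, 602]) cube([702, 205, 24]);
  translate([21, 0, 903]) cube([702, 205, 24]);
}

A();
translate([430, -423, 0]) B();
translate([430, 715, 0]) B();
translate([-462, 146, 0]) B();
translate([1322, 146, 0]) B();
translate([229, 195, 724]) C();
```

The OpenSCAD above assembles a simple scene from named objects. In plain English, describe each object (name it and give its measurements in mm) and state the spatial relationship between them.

A is a table with a 1202×595 mm rectangular top, 34 mm thick, top surface at z = 724 mm, supported by four round legs of 78 mm diameter, each leg's bounding box inset 44 mm from the nearest pair of top edges, running from the floor.

B is a four-legged stool. The seat is 342×303 mm, 35 mm thick, top at z = 411 mm. It stands on four round legs, each 26 mm in diameter, from z = 0 to the seat underside, each leg's axis is inset half a diameter from the nearest pair of seat edges (so the leg's bounding box is flush with the corner).

C is an open bookshelf. Two side panels, each 21 mm thick, 205 mm deep and 1053 mm tall, stand 744 mm apart (outside-to-outside). Between them sit 4 shelves, each 24 mm thick and 205 mm deep, spanning the full gap between the sides. The bottom shelf rests on the floor (its underside at z = 0) and the clear gap between one shelf's top and the next shelf's underside is 277 mm.

Four stools sit around the table at the −y, +y, −x, +x sides. The bookshelf is on top of the table, centred.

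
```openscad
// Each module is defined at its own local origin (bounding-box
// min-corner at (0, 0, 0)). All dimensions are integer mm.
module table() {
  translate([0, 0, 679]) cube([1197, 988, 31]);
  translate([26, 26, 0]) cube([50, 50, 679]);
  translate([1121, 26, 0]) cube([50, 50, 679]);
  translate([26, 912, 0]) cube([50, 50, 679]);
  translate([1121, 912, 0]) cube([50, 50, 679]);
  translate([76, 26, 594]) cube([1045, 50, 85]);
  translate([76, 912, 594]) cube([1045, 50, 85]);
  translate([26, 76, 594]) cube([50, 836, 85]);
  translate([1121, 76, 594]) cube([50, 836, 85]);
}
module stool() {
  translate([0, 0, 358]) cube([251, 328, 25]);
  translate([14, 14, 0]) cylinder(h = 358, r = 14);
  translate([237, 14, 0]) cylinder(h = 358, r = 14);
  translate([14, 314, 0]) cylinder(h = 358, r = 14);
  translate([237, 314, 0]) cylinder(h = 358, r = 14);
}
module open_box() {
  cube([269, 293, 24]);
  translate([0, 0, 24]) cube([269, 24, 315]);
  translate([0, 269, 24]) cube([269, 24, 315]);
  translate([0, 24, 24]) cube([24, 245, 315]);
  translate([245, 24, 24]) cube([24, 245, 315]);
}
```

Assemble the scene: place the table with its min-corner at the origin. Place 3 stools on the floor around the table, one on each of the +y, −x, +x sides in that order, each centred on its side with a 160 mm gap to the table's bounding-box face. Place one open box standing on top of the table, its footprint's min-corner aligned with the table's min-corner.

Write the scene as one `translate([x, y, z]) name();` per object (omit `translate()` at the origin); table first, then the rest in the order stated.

table();
translate([473, 1148, 0]) stool();
translate([-411, 330, 0]) stool();
translate([1357, 330, 0]) stool();
translate([0, 0, 710]) open_box();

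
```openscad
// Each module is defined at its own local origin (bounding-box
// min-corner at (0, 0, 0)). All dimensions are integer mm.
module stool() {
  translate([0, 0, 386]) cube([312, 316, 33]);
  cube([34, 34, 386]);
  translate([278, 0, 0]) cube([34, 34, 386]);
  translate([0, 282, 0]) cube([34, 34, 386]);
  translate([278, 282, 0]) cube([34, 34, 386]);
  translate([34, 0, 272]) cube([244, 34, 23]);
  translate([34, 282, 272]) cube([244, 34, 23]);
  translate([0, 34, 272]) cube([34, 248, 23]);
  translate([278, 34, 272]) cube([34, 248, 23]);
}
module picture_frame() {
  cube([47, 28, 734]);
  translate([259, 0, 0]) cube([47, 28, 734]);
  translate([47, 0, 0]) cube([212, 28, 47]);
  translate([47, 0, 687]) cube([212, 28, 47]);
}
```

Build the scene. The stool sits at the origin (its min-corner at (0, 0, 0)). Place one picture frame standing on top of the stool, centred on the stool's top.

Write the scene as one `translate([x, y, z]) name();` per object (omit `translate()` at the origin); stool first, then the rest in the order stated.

stool();
translate([3, 144, 419]) picture_frame();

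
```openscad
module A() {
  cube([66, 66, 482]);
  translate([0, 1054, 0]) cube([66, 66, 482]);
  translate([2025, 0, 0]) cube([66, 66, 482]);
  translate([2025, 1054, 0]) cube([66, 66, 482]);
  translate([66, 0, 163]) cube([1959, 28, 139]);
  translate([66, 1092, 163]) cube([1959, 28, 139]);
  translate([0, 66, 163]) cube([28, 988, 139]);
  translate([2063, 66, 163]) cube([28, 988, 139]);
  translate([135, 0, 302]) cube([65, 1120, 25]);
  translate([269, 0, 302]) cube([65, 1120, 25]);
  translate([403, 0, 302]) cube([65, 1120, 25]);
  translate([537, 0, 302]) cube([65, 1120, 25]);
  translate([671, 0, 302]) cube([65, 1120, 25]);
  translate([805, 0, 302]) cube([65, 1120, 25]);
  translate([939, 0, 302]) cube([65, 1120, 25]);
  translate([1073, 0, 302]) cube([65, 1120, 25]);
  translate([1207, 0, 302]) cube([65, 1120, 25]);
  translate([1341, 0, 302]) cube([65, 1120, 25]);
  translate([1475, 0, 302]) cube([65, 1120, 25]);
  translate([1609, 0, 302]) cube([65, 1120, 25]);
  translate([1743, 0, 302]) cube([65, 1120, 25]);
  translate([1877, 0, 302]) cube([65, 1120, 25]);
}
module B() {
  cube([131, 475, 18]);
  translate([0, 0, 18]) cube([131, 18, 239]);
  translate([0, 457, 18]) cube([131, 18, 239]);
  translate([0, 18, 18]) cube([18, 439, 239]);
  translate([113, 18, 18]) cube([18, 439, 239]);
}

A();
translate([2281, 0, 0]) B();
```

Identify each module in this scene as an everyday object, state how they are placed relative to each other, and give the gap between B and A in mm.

The open box's nearest face is 190 mm from the bed frame's +x face.

A is a bed frame. B is an open box. The open box is on the floor beside the bed frame on its +x side. The gap between the open box and the bed frame is 190 mm.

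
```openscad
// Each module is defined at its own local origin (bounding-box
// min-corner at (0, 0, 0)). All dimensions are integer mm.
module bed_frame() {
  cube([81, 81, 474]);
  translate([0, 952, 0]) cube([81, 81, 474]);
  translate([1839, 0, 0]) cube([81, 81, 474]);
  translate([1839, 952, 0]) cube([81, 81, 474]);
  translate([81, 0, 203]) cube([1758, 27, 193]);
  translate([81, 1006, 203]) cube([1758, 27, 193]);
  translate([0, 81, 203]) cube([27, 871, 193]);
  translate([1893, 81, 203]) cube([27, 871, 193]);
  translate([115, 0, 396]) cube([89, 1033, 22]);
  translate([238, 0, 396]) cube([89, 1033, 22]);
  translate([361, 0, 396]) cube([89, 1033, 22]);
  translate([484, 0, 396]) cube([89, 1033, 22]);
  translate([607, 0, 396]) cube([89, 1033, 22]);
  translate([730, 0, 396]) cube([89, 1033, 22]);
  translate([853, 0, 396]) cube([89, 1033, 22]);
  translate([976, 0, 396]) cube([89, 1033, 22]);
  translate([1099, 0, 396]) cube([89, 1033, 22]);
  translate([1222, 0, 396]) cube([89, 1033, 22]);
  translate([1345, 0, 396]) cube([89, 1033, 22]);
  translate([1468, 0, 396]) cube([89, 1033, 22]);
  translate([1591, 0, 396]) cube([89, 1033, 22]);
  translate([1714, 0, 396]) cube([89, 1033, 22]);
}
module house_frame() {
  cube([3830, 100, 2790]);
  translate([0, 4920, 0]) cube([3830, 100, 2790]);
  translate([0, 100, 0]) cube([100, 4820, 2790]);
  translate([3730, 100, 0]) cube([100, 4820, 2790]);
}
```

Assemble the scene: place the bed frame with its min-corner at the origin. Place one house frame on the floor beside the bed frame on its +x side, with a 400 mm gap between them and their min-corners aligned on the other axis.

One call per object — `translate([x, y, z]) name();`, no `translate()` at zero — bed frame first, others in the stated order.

bed_frame();
translate([2320, 0, 0]) house_frame();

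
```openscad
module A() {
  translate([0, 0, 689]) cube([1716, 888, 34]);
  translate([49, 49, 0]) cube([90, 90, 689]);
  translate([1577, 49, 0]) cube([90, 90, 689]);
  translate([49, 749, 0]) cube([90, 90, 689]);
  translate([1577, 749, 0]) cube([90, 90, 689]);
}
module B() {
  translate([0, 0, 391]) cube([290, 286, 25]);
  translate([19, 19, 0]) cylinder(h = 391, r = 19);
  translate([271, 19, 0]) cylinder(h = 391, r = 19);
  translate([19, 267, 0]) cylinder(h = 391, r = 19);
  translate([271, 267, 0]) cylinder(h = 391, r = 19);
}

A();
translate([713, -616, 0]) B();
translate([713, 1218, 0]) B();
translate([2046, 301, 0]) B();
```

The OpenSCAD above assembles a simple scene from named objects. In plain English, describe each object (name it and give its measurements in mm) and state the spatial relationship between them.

A is a table: top 1716 mm (x) × 888 mm (y), 34 mm thick, upper face at z = 723 mm, on four 90×90 mm square legs, each inset 49 mm from the nearest pair of top edges, running from z = 0 to the bottom of the top.

B is a four-legged stool. The seat is a 290×286×25 mm slab whose top surface is at z = 416 mm; four round legs, each 38 mm in diameter, run from the floor (z = 0) to the underside of the seat, each leg's axis is inset half a diameter from the nearest pair of seat edges (so the leg's bounding box is flush with the corner).

Three stools sit around the table at the −y, +y, +x sides.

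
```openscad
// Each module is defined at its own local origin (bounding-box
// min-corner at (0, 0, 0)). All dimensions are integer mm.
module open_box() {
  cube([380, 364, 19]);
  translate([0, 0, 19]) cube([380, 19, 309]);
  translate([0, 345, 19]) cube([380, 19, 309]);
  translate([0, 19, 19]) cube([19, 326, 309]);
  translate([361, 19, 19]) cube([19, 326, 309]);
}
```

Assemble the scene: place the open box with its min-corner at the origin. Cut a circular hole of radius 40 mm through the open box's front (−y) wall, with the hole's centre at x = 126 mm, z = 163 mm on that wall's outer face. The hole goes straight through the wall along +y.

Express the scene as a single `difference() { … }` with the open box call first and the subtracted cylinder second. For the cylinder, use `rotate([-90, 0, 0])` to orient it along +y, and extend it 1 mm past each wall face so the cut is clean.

difference() {
  open_box();
  translate([126, -1, 163]) rotate([-90, 0, 0]) cylinder(h = 21, r = 40);
}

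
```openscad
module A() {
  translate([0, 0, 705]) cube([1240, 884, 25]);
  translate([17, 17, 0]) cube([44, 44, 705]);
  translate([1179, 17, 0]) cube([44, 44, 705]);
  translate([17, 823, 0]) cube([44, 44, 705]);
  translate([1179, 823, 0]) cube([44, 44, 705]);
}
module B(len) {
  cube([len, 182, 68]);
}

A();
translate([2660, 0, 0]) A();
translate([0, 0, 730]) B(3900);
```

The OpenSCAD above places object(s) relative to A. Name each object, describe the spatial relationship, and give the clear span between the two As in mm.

Second table starts at x = 2660; first ends at x = 1240; clear span = 2660 − 1240 = 1420 mm.

A is a table. B is a beam. A beam spans the tops of two tables. The clear span between the two tables is 1420 mm.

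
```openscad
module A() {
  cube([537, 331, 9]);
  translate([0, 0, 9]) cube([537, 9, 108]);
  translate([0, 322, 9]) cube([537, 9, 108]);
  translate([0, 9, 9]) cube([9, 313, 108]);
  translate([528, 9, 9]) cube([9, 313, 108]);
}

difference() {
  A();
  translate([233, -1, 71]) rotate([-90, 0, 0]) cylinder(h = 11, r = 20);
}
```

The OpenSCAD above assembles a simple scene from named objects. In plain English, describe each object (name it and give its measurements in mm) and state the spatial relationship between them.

A is an open-topped rectangular box: outside dimensions 537×331×117 mm, with a uniform wall and base thickness of 9 mm. The base is a full 537×331 slab on the floor; four walls sit on top of the base. The front and back walls (the −y and +y sides) span the full width; the two side walls fit between them.

The open box has a circular hole of radius 20 mm through its front wall, centred at (x = 233, z = 71).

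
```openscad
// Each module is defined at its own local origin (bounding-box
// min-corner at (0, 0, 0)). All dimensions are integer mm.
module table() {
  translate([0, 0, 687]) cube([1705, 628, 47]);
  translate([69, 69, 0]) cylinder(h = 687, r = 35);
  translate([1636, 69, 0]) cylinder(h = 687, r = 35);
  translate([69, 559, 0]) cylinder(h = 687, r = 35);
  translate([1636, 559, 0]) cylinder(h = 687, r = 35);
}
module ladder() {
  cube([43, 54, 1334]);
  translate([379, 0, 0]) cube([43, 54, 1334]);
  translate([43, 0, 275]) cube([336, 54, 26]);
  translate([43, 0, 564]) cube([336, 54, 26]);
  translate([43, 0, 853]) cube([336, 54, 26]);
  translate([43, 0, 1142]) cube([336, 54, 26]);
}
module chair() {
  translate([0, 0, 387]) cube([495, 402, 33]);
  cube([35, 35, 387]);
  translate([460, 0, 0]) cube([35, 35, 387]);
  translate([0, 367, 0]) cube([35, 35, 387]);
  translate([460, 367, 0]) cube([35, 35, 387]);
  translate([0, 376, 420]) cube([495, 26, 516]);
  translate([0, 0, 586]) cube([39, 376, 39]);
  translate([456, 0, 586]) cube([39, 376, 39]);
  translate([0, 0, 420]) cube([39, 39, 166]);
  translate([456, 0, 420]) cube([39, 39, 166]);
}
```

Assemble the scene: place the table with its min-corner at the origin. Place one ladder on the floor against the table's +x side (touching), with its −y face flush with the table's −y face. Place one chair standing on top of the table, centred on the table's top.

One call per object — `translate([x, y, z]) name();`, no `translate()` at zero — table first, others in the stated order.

table();
translate([1705, 0, 0]) ladder();
translate([605, 113, 734]) chair();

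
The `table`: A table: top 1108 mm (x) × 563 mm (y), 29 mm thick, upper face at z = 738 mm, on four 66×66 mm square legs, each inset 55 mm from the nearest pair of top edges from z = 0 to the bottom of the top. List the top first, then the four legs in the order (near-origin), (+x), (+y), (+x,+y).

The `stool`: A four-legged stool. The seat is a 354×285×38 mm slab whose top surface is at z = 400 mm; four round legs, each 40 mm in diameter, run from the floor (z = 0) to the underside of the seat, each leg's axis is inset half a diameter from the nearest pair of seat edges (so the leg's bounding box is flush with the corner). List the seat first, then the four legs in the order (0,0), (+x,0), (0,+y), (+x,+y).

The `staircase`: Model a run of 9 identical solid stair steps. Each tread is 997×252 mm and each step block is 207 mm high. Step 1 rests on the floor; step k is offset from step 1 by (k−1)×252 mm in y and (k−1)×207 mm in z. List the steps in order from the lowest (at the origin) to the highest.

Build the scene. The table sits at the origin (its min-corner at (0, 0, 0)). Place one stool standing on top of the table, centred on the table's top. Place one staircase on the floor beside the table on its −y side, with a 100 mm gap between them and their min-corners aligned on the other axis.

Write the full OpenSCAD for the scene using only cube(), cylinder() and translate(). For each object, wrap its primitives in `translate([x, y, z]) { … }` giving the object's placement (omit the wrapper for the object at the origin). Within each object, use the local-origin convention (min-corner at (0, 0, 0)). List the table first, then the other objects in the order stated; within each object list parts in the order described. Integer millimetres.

translate([0, 0, 709]) cube([1108, 563, 29]);
translate([55, 55, 0]) cube([66, 66, 709]);
translate([987, 55, 0]) cube([66, 66, 709]);
translate([55, 442, 0]) cube([66, 66, 709]);
translate([987, 442, 0]) cube([66, 66, 709]);
translate([377, 139, 738]) {
  translate([0, 0, 362]) cube([354, 285, 38]);
  translate([20, 20, 0]) cylinder(h = 362, r = 20);
  translate([334, 20, 0]) cylinder(h = 362, r = 20);
  translate([20, 265, 0]) cylinder(h = 362, r = 20);
  translate([334, 265, 0]) cylinder(h = 362, r = 20);
}
translate([0, -2368, 0]) {
  cube([997, 252, 207]);
  translate([0, 252, 207]) cube([997, 252, 207]);
  translate([0, 504, 414]) cube([997, 252, 207]);
  translate([0, 756, 621]) cube([997, 252, 207]);
  translate([0, 1008, 828]) cube([997, 252, 207]);
  translate([0, 1260, 1035]) cube([997, 252, 207]);
  translate([0, 1512, 1242]) cube([997, 252, 207]);
  translate([0, 1764, 1449]) cube([997, 252, 207]);
  translate([0, 2016, 1656]) cube([997, 252, 207]);
}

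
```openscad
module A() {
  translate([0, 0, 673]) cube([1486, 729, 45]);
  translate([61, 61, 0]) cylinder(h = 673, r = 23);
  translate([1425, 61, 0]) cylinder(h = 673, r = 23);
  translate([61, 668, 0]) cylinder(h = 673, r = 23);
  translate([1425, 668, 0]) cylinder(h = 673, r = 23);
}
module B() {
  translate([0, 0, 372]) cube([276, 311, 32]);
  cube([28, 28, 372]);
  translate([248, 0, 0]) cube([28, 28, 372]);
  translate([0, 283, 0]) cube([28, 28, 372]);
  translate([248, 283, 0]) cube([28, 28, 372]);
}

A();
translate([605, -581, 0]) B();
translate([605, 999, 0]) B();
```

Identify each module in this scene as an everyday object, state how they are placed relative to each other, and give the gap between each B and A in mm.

A is a table. B is a stool. Two stools sit around the table at the −y, +y sides. The gap between each stool and the table is 270 mm.

Each stool's nearest face is 270 mm from the table's bounding box.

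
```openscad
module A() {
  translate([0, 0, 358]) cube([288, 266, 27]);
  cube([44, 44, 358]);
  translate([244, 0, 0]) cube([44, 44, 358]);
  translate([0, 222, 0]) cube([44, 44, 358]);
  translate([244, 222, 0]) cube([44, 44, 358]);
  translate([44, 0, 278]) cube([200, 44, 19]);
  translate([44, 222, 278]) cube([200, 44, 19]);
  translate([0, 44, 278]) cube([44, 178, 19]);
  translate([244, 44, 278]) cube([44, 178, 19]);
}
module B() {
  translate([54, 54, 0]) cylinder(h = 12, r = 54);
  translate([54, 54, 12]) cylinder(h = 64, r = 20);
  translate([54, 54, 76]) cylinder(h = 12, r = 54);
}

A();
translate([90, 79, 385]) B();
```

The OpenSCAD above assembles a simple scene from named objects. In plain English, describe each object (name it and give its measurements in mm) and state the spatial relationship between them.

A is a four-legged stool. The seat is a 288×266×27 mm slab whose top surface is at z = 385 mm; four square legs, each 44×44 mm in cross-section, run from the floor (z = 0) to the underside of the seat, each flush with a corner of the seat. Four stretchers, 44 mm wide and 19 mm tall, connect adjacent legs with their undersides at z = 278 mm, each running between the inner faces of the legs it joins and aligned with the legs' outer faces on the other axis.

B is a spool: two coaxial disc flanges of radius 54 mm and thickness 12 mm, joined by a core cylinder of radius 20 mm and height 64 mm. The lower flange rests on z = 0 and the three cylinders share a vertical axis.

The spool is on top of the stool, centred.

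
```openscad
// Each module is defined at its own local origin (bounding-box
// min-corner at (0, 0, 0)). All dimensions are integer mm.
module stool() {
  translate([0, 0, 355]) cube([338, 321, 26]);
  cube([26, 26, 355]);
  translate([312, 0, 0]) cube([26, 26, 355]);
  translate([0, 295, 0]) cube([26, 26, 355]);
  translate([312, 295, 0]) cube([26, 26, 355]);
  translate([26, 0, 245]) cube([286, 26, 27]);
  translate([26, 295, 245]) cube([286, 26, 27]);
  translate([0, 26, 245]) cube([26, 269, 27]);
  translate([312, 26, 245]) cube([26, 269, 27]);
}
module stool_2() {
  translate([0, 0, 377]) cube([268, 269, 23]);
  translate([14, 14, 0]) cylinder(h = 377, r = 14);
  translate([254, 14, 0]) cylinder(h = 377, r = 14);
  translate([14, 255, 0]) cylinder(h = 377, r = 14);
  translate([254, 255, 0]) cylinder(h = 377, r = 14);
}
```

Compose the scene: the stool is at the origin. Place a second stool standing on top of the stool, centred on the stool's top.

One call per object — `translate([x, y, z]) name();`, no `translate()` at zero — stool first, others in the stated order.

stool();
translate([35, 26, 381]) stool_2();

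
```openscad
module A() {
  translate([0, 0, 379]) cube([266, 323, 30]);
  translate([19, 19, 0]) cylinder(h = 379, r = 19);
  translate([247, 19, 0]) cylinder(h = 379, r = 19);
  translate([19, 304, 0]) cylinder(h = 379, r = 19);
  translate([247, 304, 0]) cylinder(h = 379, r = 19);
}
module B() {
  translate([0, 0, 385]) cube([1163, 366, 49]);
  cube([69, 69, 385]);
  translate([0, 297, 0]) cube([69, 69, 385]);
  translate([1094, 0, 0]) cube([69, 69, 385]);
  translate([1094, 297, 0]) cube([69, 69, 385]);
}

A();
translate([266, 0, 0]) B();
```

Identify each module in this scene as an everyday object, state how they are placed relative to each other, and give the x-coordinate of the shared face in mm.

The stool's +x face and the bench's −x face are both at x = 266 mm.

A is a stool. B is a bench. The bench is against the stool's +x side, with their −y faces flush. The x-coordinate of the shared face is 266 mm.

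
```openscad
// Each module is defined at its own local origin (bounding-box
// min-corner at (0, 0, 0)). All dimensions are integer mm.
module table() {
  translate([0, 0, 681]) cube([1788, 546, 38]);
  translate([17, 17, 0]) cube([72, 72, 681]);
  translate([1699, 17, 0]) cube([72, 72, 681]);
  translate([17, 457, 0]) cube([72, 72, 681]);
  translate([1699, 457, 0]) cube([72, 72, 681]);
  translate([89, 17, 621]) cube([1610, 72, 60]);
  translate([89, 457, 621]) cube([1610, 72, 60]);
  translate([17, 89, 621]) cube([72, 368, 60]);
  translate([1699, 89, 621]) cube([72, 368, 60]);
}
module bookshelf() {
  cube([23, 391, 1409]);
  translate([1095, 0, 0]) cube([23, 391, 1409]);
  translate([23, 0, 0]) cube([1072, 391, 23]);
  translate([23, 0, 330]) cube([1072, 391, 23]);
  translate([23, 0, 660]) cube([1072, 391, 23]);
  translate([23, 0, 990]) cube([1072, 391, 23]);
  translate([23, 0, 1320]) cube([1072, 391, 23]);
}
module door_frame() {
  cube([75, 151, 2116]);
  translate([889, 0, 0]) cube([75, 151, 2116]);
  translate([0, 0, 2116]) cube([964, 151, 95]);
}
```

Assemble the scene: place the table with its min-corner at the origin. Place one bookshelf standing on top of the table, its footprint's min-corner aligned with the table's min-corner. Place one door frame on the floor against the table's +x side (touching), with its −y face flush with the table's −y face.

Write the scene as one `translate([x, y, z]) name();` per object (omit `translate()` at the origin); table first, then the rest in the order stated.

table();
translate([0, 0, 719]) bookshelf();
translate([1788, 0, 0]) door_frame();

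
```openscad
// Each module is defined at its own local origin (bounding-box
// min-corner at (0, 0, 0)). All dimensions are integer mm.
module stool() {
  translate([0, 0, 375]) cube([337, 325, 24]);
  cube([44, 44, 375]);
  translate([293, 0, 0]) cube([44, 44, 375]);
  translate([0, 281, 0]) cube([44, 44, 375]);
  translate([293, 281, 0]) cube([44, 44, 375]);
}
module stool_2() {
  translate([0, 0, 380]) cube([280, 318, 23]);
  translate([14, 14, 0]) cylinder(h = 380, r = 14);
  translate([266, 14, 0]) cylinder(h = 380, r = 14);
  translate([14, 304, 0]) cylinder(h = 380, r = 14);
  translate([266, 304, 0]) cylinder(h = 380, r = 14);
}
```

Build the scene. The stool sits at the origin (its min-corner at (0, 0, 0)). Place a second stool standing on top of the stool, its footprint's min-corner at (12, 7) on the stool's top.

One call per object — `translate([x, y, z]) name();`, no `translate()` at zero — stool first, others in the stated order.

stool();
translate([12, 7, 399]) stool_2();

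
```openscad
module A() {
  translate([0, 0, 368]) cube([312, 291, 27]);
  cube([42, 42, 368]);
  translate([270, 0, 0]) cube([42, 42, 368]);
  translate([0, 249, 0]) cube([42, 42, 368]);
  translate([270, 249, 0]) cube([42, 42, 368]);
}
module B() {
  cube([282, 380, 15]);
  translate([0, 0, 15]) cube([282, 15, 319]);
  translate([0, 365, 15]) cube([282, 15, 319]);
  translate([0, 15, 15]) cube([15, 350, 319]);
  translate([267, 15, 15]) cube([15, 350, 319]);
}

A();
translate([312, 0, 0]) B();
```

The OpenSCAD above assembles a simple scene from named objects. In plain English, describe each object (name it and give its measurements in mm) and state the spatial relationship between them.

A is a simple wooden stool: a rectangular seat 312 mm (x) by 291 mm (y), 27 mm thick, top face at z = 395 mm, on four square legs, each 42×42 mm in cross-section. The legs rest on z = 0, each flush with a corner of the seat.

B is an open-topped rectangular box: outside dimensions 282×380×334 mm, with a uniform wall and base thickness of 15 mm. The base is a full 282×380 slab on the floor; four walls sit on top of the base. The front and back walls (the −y and +y sides) span the full width; the two side walls fit between them.

The open box is against the stool's +x side, with their −y faces flush.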